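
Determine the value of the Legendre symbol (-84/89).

1

(-84/89)
  = (5/89)    [-84 ≡ 5 mod 89]
  = (89/5)    [QR: 5 ≡ 1 mod 4, sign kept]
  = (4/5)    [89 ≡ 4 mod 5]
  = (1/5)    [5 ≡ 5 mod 8 ⇒ (2/5)^2 = +1]
  = 1    [(1/5) = 1]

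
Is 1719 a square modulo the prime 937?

no

(1719/937)
  = (782/937)    [1719 ≡ 782 mod 937]
  = (391/937)    [937 ≡ 1 mod 8 ⇒ (2/937) = +1]
  = (937/391)    [QR: 937 ≡ 1 mod 4, sign kept]
  = (155/391)    [937 ≡ 155 mod 391]
  = -(391/155)    [QR: both ≡ 3 mod 4, sign flips]
  = -(81/155)    [391 ≡ 81 mod 155]
  = -(155/81)    [QR: 81 ≡ 1 mod 4, sign kept]
  = -(74/81)    [155 ≡ 74 mod 81]
  = -(37/81)    [81 ≡ 1 mod 8 ⇒ (2/81) = +1]
  = -(81/37)    [QR: 37 ≡ 1 mod 4, sign kept]
  = -(7/37)    [81 ≡ 7 mod 37]
  = -(37/7)    [QR: 37 ≡ 1 mod 4, sign kept]
  = -(2/7)    [37 ≡ 2 mod 7]
  = -(1/7)    [7 ≡ 7 mod 8 ⇒ (2/7) = +1]
  = -1    [(1/7) = 1]
The Legendre symbol is -1, so x^2 ≡ 1719 (mod 937) has no solution.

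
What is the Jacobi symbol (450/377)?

1

Reduce the numerator: 450 ≡ 73 (mod 377), so (450/377) = (73/377).
73 ≡ 1 (mod 4), so quadratic reciprocity gives (73/377) = (377/73). Reduce: 377 ≡ 12 (mod 73). Now have (12/73).
Factor out 2: 12 = 2^2·3. Since 73 ≡ 1 (mod 8), (2/73) = +1, and (2/73)^2 = +1. Now have (3/73).
73 ≡ 1 (mod 4), so quadratic reciprocity gives (3/73) = (73/3). Reduce: 73 ≡ 1 (mod 3). Now have (1/3).
(1/3) = 1. Collecting the sign factors: 1.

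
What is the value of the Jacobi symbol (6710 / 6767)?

-1

(6710 / 6767)
  = (3355 / 6767)    [6767 ≡ 7 mod 8 ⇒ (2 / 6767) = +1]
  = -(6767 / 3355)    [QR: both ≡ 3 mod 4, sign flips]
  = -(57 / 3355)    [6767 ≡ 57 mod 3355]
  = -(3355 / 57)    [QR: 57 ≡ 1 mod 4, sign kept]
  = -(49 / 57)    [3355 ≡ 49 mod 57]
  = -(57 / 49)    [QR: 49 ≡ 1 mod 4, sign kept]
  = -(8 / 49)    [57 ≡ 8 mod 49]
  = -(1 / 49)    [49 ≡ 1 mod 8 ⇒ (2 / 49)^3 = +1]
  = -1    [(1 / 49) = 1]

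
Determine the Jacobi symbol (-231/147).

0

(-231/147)
  = (63/147)    [-231 ≡ 63 mod 147]
  = -(147/63)    [QR: both ≡ 3 mod 4, sign flips]
  = -(21/63)    [147 ≡ 21 mod 63]
  = -(63/21)    [QR: 21 ≡ 1 mod 4, sign kept]
  = -(0/21)    [63 ≡ 0 mod 21]
  = 0    [numerator 0, gcd > 1]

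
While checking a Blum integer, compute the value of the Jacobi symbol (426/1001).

1

(426/1001)
  = (213/1001)    [1001 ≡ 1 mod 8 ⇒ (2/1001) = +1]
  = (1001/213)    [QR: 213 ≡ 1 mod 4, sign kept]
  = (149/213)    [1001 ≡ 149 mod 213]
  = (213/149)    [QR: 149 ≡ 1 mod 4, sign kept]
  = (64/149)    [213 ≡ 64 mod 149]
  = (1/149)    [149 ≡ 5 mod 8 ⇒ (2/149)^6 = +1]
  = 1    [(1/149) = 1]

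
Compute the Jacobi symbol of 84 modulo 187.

(84/187)
  = (21/187)    [187 ≡ 3 mod 8 ⇒ (2/187)^2 = +1]
  = (187/21)    [QR: 21 ≡ 1 mod 4, sign kept]
  = (19/21)    [187 ≡ 19 mod 21]
  = (21/19)    [QR: 21 ≡ 1 mod 4, sign kept]
  = (2/19)    [21 ≡ 2 mod 19]
  = -(1/19)    [19 ≡ 3 mod 8 ⇒ (2/19) = -1]
  = -1    [(1/19) = 1]

-1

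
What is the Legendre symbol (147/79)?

-1

(147/79)
  = (68/79)    [147 ≡ 68 mod 79]
  = (17/79)    [79 ≡ 7 mod 8 ⇒ (2/79)^2 = +1]
  = (79/17)    [QR: 17 ≡ 1 mod 4, sign kept]
  = (11/17)    [79 ≡ 11 mod 17]
  = (17/11)    [QR: 17 ≡ 1 mod 4, sign kept]
  = (6/11)    [17 ≡ 6 mod 11]
  = -(3/11)    [11 ≡ 3 mod 8 ⇒ (2/11) = -1]
  = (11/3)    [QR: both ≡ 3 mod 4, sign flips]
  = (2/3)    [11 ≡ 2 mod 3]
  = -(1/3)    [3 ≡ 3 mod 8 ⇒ (2/3) = -1]
  = -1    [(1/3) = 1]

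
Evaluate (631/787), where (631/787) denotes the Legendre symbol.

-1

Both 631 ≡ 3 and 787 ≡ 3 (mod 4), so reciprocity gives (631/787) = -(787/631). Reduce: 787 ≡ 156 (mod 631). Now have -(156/631).
Factor out 2: 156 = 2^2·39. Since 631 ≡ 7 (mod 8), (2/631) = +1, and (2/631)^2 = +1. Now have -(39/631).
Both 39 ≡ 3 and 631 ≡ 3 (mod 4), so reciprocity gives (39/631) = -(631/39). Reduce: 631 ≡ 7 (mod 39). Now have (7/39).
Both 7 ≡ 3 and 39 ≡ 3 (mod 4), so reciprocity gives (7/39) = -(39/7). Reduce: 39 ≡ 4 (mod 7). Now have -(4/7).
Factor out 2: 4 = 2^2. Since 7 ≡ 7 (mod 8), (2/7) = +1, and (2/7)^2 = +1. Now have -(1/7).
(1/7) = 1. Collecting the sign factors: -1.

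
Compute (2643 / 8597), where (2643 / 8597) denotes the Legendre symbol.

(2643 / 8597)
  = (8597 / 2643)    [QR: 8597 ≡ 1 mod 4, sign kept]
  = (668 / 2643)    [8597 ≡ 668 mod 2643]
  = (167 / 2643)    [2643 ≡ 3 mod 8 ⇒ (2 / 2643)^2 = +1]
  = -(2643 / 167)    [QR: both ≡ 3 mod 4, sign flips]
  = -(138 / 167)    [2643 ≡ 138 mod 167]
  = -(69 / 167)    [167 ≡ 7 mod 8 ⇒ (2 / 167) = +1]
  = -(167 / 69)    [QR: 69 ≡ 1 mod 4, sign kept]
  = -(29 / 69)    [167 ≡ 29 mod 69]
  = -(69 / 29)    [QR: 29 ≡ 1 mod 4, sign kept]
  = -(11 / 29)    [69 ≡ 11 mod 29]
  = -(29 / 11)    [QR: 29 ≡ 1 mod 4, sign kept]
  = -(7 / 11)    [29 ≡ 7 mod 11]
  = (11 / 7)    [QR: both ≡ 3 mod 4, sign flips]
  = (4 / 7)    [11 ≡ 4 mod 7]
  = (1 / 7)    [7 ≡ 7 mod 8 ⇒ (2 / 7)^2 = +1]
  = 1    [(1 / 7) = 1]

1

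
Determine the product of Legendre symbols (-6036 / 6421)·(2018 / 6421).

By multiplicativity, (-6036·2018 / 6421) = (-6036 / 6421)·(2018 / 6421).
First factor (-6036 / 6421):
Pull out -1: (-6036 / 6421) = (-1 / 6421)·(6036 / 6421). Since 6421 ≡ 1 (mod 4), (-1 / 6421) = +1. Now have (6036 / 6421).
Factor out 2: 6036 = 2^2·1509. Since 6421 ≡ 5 (mod 8), (2 / 6421) = -1, and (2 / 6421)^2 = +1. Now have (1509 / 6421).
1509 ≡ 1 (mod 4), so quadratic reciprocity gives (1509 / 6421) = (6421 / 1509). Reduce: 6421 ≡ 385 (mod 1509). Now have (385 / 1509).
385 ≡ 1 (mod 4), so quadratic reciprocity gives (385 / 1509) = (1509 / 385). Reduce: 1509 ≡ 354 (mod 385). Now have (354 / 385).
Factor out 2: 354 = 2·177. Since 385 ≡ 1 (mod 8), (2 / 385) = +1. Now have (177 / 385).
177 ≡ 1 (mod 4), so quadratic reciprocity gives (177 / 385) = (385 / 177). Reduce: 385 ≡ 31 (mod 177). Now have (31 / 177).
177 ≡ 1 (mod 4), so quadratic reciprocity gives (31 / 177) = (177 / 31). Reduce: 177 ≡ 22 (mod 31). Now have (22 / 31).
Factor out 2: 22 = 2·11. Since 31 ≡ 7 (mod 8), (2 / 31) = +1. Now have (11 / 31).
Both 11 ≡ 3 and 31 ≡ 3 (mod 4), so reciprocity gives (11 / 31) = -(31 / 11). Reduce: 31 ≡ 9 (mod 11). Now have -(9 / 11).
9 ≡ 1 (mod 4), so quadratic reciprocity gives (9 / 11) = (11 / 9). Reduce: 11 ≡ 2 (mod 9). Now have -(2 / 9).
Factor out 2: 2 = 2. Since 9 ≡ 1 (mod 8), (2 / 9) = +1. Now have -(1 / 9).
(1 / 9) = 1. Collecting the sign factors: -1.
Second factor (2018 / 6421):
Factor out 2: 2018 = 2·1009. Since 6421 ≡ 5 (mod 8), (2 / 6421) = -1. Now have -(1009 / 6421).
1009 ≡ 1 (mod 4), so quadratic reciprocity gives (1009 / 6421) = (6421 / 1009). Reduce: 6421 ≡ 367 (mod 1009). Now have -(367 / 1009).
1009 ≡ 1 (mod 4), so quadratic reciprocity gives (367 / 1009) = (1009 / 367). Reduce: 1009 ≡ 275 (mod 367). Now have -(275 / 367).
Both 275 ≡ 3 and 367 ≡ 3 (mod 4), so reciprocity gives (275 / 367) = -(367 / 275). Reduce: 367 ≡ 92 (mod 275). Now have (92 / 275).
Factor out 2: 92 = 2^2·23. Since 275 ≡ 3 (mod 8), (2 / 275) = -1, and (2 / 275)^2 = +1. Now have (23 / 275).
Both 23 ≡ 3 and 275 ≡ 3 (mod 4), so reciprocity gives (23 / 275) = -(275 / 23). Reduce: 275 ≡ 22 (mod 23). Now have -(22 / 23).
Factor out 2: 22 = 2·11. Since 23 ≡ 7 (mod 8), (2 / 23) = +1. Now have -(11 / 23).
Both 11 ≡ 3 and 23 ≡ 3 (mod 4), so reciprocity gives (11 / 23) = -(23 / 11). Reduce: 23 ≡ 1 (mod 11). Now have (1 / 11).
(1 / 11) = 1. Collecting the sign factors: 1.
Product: (-1)·(1) = -1.

-1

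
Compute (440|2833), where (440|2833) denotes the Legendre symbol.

(440|2833)
  = (55|2833)    [2833 ≡ 1 mod 8 ⇒ (2|2833)^3 = +1]
  = (2833|55)    [QR: 2833 ≡ 1 mod 4, sign kept]
  = (28|55)    [2833 ≡ 28 mod 55]
  = (7|55)    [55 ≡ 7 mod 8 ⇒ (2|55)^2 = +1]
  = -(55|7)    [QR: both ≡ 3 mod 4, sign flips]
  = -(6|7)    [55 ≡ 6 mod 7]
  = -(3|7)    [7 ≡ 7 mod 8 ⇒ (2|7) = +1]
  = (7|3)    [QR: both ≡ 3 mod 4, sign flips]
  = (1|3)    [7 ≡ 1 mod 3]
  = 1    [(1|3) = 1]

1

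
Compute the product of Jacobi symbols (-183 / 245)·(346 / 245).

By multiplicativity, (-183·346 / 245) = (-183 / 245)·(346 / 245).
First factor (-183 / 245):
(-183 / 245)
  = (62 / 245)    [-183 ≡ 62 mod 245]
  = -(31 / 245)    [245 ≡ 5 mod 8 ⇒ (2 / 245) = -1]
  = -(245 / 31)    [QR: 245 ≡ 1 mod 4, sign kept]
  = -(28 / 31)    [245 ≡ 28 mod 31]
  = -(7 / 31)    [31 ≡ 7 mod 8 ⇒ (2 / 31)^2 = +1]
  = (31 / 7)    [QR: both ≡ 3 mod 4, sign flips]
  = (3 / 7)    [31 ≡ 3 mod 7]
  = -(7 / 3)    [QR: both ≡ 3 mod 4, sign flips]
  = -(1 / 3)    [7 ≡ 1 mod 3]
  = -1    [(1 / 3) = 1]
Second factor (346 / 245):
(346 / 245)
  = (101 / 245)    [346 ≡ 101 mod 245]
  = (245 / 101)    [QR: 101 ≡ 1 mod 4, sign kept]
  = (43 / 101)    [245 ≡ 43 mod 101]
  = (101 / 43)    [QR: 101 ≡ 1 mod 4, sign kept]
  = (15 / 43)    [101 ≡ 15 mod 43]
  = -(43 / 15)    [QR: both ≡ 3 mod 4, sign flips]
  = -(13 / 15)    [43 ≡ 13 mod 15]
  = -(15 / 13)    [QR: 13 ≡ 1 mod 4, sign kept]
  = -(2 / 13)    [15 ≡ 2 mod 13]
  = (1 / 13)    [13 ≡ 5 mod 8 ⇒ (2 / 13) = -1]
  = 1    [(1 / 13) = 1]
Product: (-1)·(1) = -1.

-1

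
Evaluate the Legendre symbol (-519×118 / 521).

1

By multiplicativity, (-519·118 / 521) = (-519 / 521)·(118 / 521).
First factor (-519 / 521):
(-519 / 521)
  = (2 / 521)    [-519 ≡ 2 mod 521]
  = (1 / 521)    [521 ≡ 1 mod 8 ⇒ (2 / 521) = +1]
  = 1    [(1 / 521) = 1]
Second factor (118 / 521):
(118 / 521)
  = (59 / 521)    [521 ≡ 1 mod 8 ⇒ (2 / 521) = +1]
  = (521 / 59)    [QR: 521 ≡ 1 mod 4, sign kept]
  = (49 / 59)    [521 ≡ 49 mod 59]
  = (59 / 49)    [QR: 49 ≡ 1 mod 4, sign kept]
  = (10 / 49)    [59 ≡ 10 mod 49]
  = (5 / 49)    [49 ≡ 1 mod 8 ⇒ (2 / 49) = +1]
  = (49 / 5)    [QR: 5 ≡ 1 mod 4, sign kept]
  = (4 / 5)    [49 ≡ 4 mod 5]
  = (1 / 5)    [5 ≡ 5 mod 8 ⇒ (2 / 5)^2 = +1]
  = 1    [(1 / 5) = 1]
Product: (1)·(1) = 1.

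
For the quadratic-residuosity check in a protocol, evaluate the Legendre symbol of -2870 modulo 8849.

-1

(-2870|8849)
  = (2870|8849)    [8849 ≡ 1 mod 4 ⇒ (-1|8849) = +1]
  = (1435|8849)    [8849 ≡ 1 mod 8 ⇒ (2|8849) = +1]
  = (8849|1435)    [QR: 8849 ≡ 1 mod 4, sign kept]
  = (239|1435)    [8849 ≡ 239 mod 1435]
  = -(1435|239)    [QR: both ≡ 3 mod 4, sign flips]
  = -(1|239)    [1435 ≡ 1 mod 239]
  = -1    [(1|239) = 1]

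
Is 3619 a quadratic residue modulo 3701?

yes

3701 ≡ 1 (mod 4), so quadratic reciprocity gives (3619/3701) = (3701/3619). Reduce: 3701 ≡ 82 (mod 3619). Now have (82/3619).
Factor out 2: 82 = 2·41. Since 3619 ≡ 3 (mod 8), (2/3619) = -1. Now have -(41/3619).
41 ≡ 1 (mod 4), so quadratic reciprocity gives (41/3619) = (3619/41). Reduce: 3619 ≡ 11 (mod 41). Now have -(11/41).
41 ≡ 1 (mod 4), so quadratic reciprocity gives (11/41) = (41/11). Reduce: 41 ≡ 8 (mod 11). Now have -(8/11).
Factor out 2: 8 = 2^3. Since 11 ≡ 3 (mod 8), (2/11) = -1, and (2/11)^3 = -1. Now have (1/11).
(1/11) = 1. Collecting the sign factors: 1.
The Legendre symbol is 1, so x^2 ≡ 3619 (mod 3701) has solution.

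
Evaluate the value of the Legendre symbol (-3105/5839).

1

Reduce the numerator: -3105 ≡ 2734 (mod 5839), so (-3105/5839) = (2734/5839).
Factor out 2: 2734 = 2·1367. Since 5839 ≡ 7 (mod 8), (2/5839) = +1. Now have (1367/5839).
Both 1367 ≡ 3 and 5839 ≡ 3 (mod 4), so reciprocity gives (1367/5839) = -(5839/1367). Reduce: 5839 ≡ 371 (mod 1367). Now have -(371/1367).
Both 371 ≡ 3 and 1367 ≡ 3 (mod 4), so reciprocity gives (371/1367) = -(1367/371). Reduce: 1367 ≡ 254 (mod 371). Now have (254/371).
Factor out 2: 254 = 2·127. Since 371 ≡ 3 (mod 8), (2/371) = -1. Now have -(127/371).
Both 127 ≡ 3 and 371 ≡ 3 (mod 4), so reciprocity gives (127/371) = -(371/127). Reduce: 371 ≡ 117 (mod 127). Now have (117/127).
117 ≡ 1 (mod 4), so quadratic reciprocity gives (117/127) = (127/117). Reduce: 127 ≡ 10 (mod 117). Now have (10/117).
Factor out 2: 10 = 2·5. Since 117 ≡ 5 (mod 8), (2/117) = -1. Now have -(5/117).
5 ≡ 1 (mod 4), so quadratic reciprocity gives (5/117) = (117/5). Reduce: 117 ≡ 2 (mod 5). Now have -(2/5).
Factor out 2: 2 = 2. Since 5 ≡ 5 (mod 8), (2/5) = -1. Now have (1/5).
(1/5) = 1. Collecting the sign factors: 1.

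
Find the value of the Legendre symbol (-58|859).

-1

Reduce the numerator: -58 ≡ 801 (mod 859), so (-58|859) = (801|859).
801 ≡ 1 (mod 4), so quadratic reciprocity gives (801|859) = (859|801). Reduce: 859 ≡ 58 (mod 801). Now have (58|801).
Factor out 2: 58 = 2·29. Since 801 ≡ 1 (mod 8), (2|801) = +1. Now have (29|801).
29 ≡ 1 (mod 4), so quadratic reciprocity gives (29|801) = (801|29). Reduce: 801 ≡ 18 (mod 29). Now have (18|29).
Factor out 2: 18 = 2·9. Since 29 ≡ 5 (mod 8), (2|29) = -1. Now have -(9|29).
9 ≡ 1 (mod 4), so quadratic reciprocity gives (9|29) = (29|9). Reduce: 29 ≡ 2 (mod 9). Now have -(2|9).
Factor out 2: 2 = 2. Since 9 ≡ 1 (mod 8), (2|9) = +1. Now have -(1|9).
(1|9) = 1. Collecting the sign factors: -1.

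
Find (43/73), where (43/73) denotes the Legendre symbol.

-1

73 ≡ 1 (mod 4), so quadratic reciprocity gives (43/73) = (73/43). Reduce: 73 ≡ 30 (mod 43). Now have (30/43).
Factor out 2: 30 = 2·15. Since 43 ≡ 3 (mod 8), (2/43) = -1. Now have -(15/43).
Both 15 ≡ 3 and 43 ≡ 3 (mod 4), so reciprocity gives (15/43) = -(43/15). Reduce: 43 ≡ 13 (mod 15). Now have (13/15).
13 ≡ 1 (mod 4), so quadratic reciprocity gives (13/15) = (15/13). Reduce: 15 ≡ 2 (mod 13). Now have (2/13).
Factor out 2: 2 = 2. Since 13 ≡ 5 (mod 8), (2/13) = -1. Now have -(1/13).
(1/13) = 1. Collecting the sign factors: -1.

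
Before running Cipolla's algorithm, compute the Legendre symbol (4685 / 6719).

-1

(4685 / 6719)
  = (6719 / 4685)    [QR: 4685 ≡ 1 mod 4, sign kept]
  = (2034 / 4685)    [6719 ≡ 2034 mod 4685]
  = -(1017 / 4685)    [4685 ≡ 5 mod 8 ⇒ (2 / 4685) = -1]
  = -(4685 / 1017)    [QR: 1017 ≡ 1 mod 4, sign kept]
  = -(617 / 1017)    [4685 ≡ 617 mod 1017]
  = -(1017 / 617)    [QR: 617 ≡ 1 mod 4, sign kept]
  = -(400 / 617)    [1017 ≡ 400 mod 617]
  = -(25 / 617)    [617 ≡ 1 mod 8 ⇒ (2 / 617)^4 = +1]
  = -(617 / 25)    [QR: 25 ≡ 1 mod 4, sign kept]
  = -(17 / 25)    [617 ≡ 17 mod 25]
  = -(25 / 17)    [QR: 17 ≡ 1 mod 4, sign kept]
  = -(8 / 17)    [25 ≡ 8 mod 17]
  = -(1 / 17)    [17 ≡ 1 mod 8 ⇒ (2 / 17)^3 = +1]
  = -1    [(1 / 17) = 1]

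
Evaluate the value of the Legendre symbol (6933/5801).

1

Reduce the numerator: 6933 ≡ 1132 (mod 5801), so (6933/5801) = (1132/5801).
Factor out 2: 1132 = 2^2·283. Since 5801 ≡ 1 (mod 8), (2/5801) = +1, and (2/5801)^2 = +1. Now have (283/5801).
5801 ≡ 1 (mod 4), so quadratic reciprocity gives (283/5801) = (5801/283). Reduce: 5801 ≡ 141 (mod 283). Now have (141/283).
141 ≡ 1 (mod 4), so quadratic reciprocity gives (141/283) = (283/141). Reduce: 283 ≡ 1 (mod 141). Now have (1/141).
(1/141) = 1. Collecting the sign factors: 1.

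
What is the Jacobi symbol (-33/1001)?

Pull out -1: (-33/1001) = (-1/1001)·(33/1001). Since 1001 ≡ 1 (mod 4), (-1/1001) = +1. Now have (33/1001).
33 ≡ 1 (mod 4), so quadratic reciprocity gives (33/1001) = (1001/33). Reduce: 1001 ≡ 11 (mod 33). Now have (11/33).
33 ≡ 1 (mod 4), so quadratic reciprocity gives (11/33) = (33/11). Reduce: 33 ≡ 0 (mod 11). Now have (0/11).
The numerator is now 0 with denominator 11 > 1: the symbol is 0.

0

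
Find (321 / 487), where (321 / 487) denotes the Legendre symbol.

-1

321 ≡ 1 (mod 4), so quadratic reciprocity gives (321 / 487) = (487 / 321). Reduce: 487 ≡ 166 (mod 321). Now have (166 / 321).
Factor out 2: 166 = 2·83. Since 321 ≡ 1 (mod 8), (2 / 321) = +1. Now have (83 / 321).
321 ≡ 1 (mod 4), so quadratic reciprocity gives (83 / 321) = (321 / 83). Reduce: 321 ≡ 72 (mod 83). Now have (72 / 83).
Factor out 2: 72 = 2^3·9. Since 83 ≡ 3 (mod 8), (2 / 83) = -1, and (2 / 83)^3 = -1. Now have -(9 / 83).
9 ≡ 1 (mod 4), so quadratic reciprocity gives (9 / 83) = (83 / 9). Reduce: 83 ≡ 2 (mod 9). Now have -(2 / 9).
Factor out 2: 2 = 2. Since 9 ≡ 1 (mod 8), (2 / 9) = +1. Now have -(1 / 9).
(1 / 9) = 1. Collecting the sign factors: -1.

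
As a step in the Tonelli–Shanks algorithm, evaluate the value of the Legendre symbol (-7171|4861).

Pull out -1: (-7171|4861) = (-1|4861)·(7171|4861). Since 4861 ≡ 1 (mod 4), (-1|4861) = +1. Now have (7171|4861).
Reduce the numerator: 7171 ≡ 2310 (mod 4861), so (7171|4861) = (2310|4861).
Factor out 2: 2310 = 2·1155. Since 4861 ≡ 5 (mod 8), (2|4861) = -1. Now have -(1155|4861).
4861 ≡ 1 (mod 4), so quadratic reciprocity gives (1155|4861) = (4861|1155). Reduce: 4861 ≡ 241 (mod 1155). Now have -(241|1155).
241 ≡ 1 (mod 4), so quadratic reciprocity gives (241|1155) = (1155|241). Reduce: 1155 ≡ 191 (mod 241). Now have -(191|241).
241 ≡ 1 (mod 4), so quadratic reciprocity gives (191|241) = (241|191). Reduce: 241 ≡ 50 (mod 191). Now have -(50|191).
Factor out 2: 50 = 2·25. Since 191 ≡ 7 (mod 8), (2|191) = +1. Now have -(25|191).
25 ≡ 1 (mod 4), so quadratic reciprocity gives (25|191) = (191|25). Reduce: 191 ≡ 16 (mod 25). Now have -(16|25).
Factor out 2: 16 = 2^4. Since 25 ≡ 1 (mod 8), (2|25) = +1, and (2|25)^4 = +1. Now have -(1|25).
(1|25) = 1. Collecting the sign factors: -1.

-1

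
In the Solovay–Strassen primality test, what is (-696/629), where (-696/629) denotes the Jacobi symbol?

1

(-696/629)
  = (562/629)    [-696 ≡ 562 mod 629]
  = -(281/629)    [629 ≡ 5 mod 8 ⇒ (2/629) = -1]
  = -(629/281)    [QR: 281 ≡ 1 mod 4, sign kept]
  = -(67/281)    [629 ≡ 67 mod 281]
  = -(281/67)    [QR: 281 ≡ 1 mod 4, sign kept]
  = -(13/67)    [281 ≡ 13 mod 67]
  = -(67/13)    [QR: 13 ≡ 1 mod 4, sign kept]
  = -(2/13)    [67 ≡ 2 mod 13]
  = (1/13)    [13 ≡ 5 mod 8 ⇒ (2/13) = -1]
  = 1    [(1/13) = 1]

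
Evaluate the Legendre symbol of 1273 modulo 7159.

1

(1273/7159)
  = (7159/1273)    [QR: 1273 ≡ 1 mod 4, sign kept]
  = (794/1273)    [7159 ≡ 794 mod 1273]
  = (397/1273)    [1273 ≡ 1 mod 8 ⇒ (2/1273) = +1]
  = (1273/397)    [QR: 397 ≡ 1 mod 4, sign kept]
  = (82/397)    [1273 ≡ 82 mod 397]
  = -(41/397)    [397 ≡ 5 mod 8 ⇒ (2/397) = -1]
  = -(397/41)    [QR: 41 ≡ 1 mod 4, sign kept]
  = -(28/41)    [397 ≡ 28 mod 41]
  = -(7/41)    [41 ≡ 1 mod 8 ⇒ (2/41)^2 = +1]
  = -(41/7)    [QR: 41 ≡ 1 mod 4, sign kept]
  = -(6/7)    [41 ≡ 6 mod 7]
  = -(3/7)    [7 ≡ 7 mod 8 ⇒ (2/7) = +1]
  = (7/3)    [QR: both ≡ 3 mod 4, sign flips]
  = (1/3)    [7 ≡ 1 mod 3]
  = 1    [(1/3) = 1]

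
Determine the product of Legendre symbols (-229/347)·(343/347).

1

By multiplicativity, (-229·343/347) = (-229/347)·(343/347).
First factor (-229/347):
Pull out -1: (-229/347) = (-1/347)·(229/347). Since 347 ≡ 3 (mod 4), (-1/347) = -1. Now have -(229/347).
229 ≡ 1 (mod 4), so quadratic reciprocity gives (229/347) = (347/229). Reduce: 347 ≡ 118 (mod 229). Now have -(118/229).
Factor out 2: 118 = 2·59. Since 229 ≡ 5 (mod 8), (2/229) = -1. Now have (59/229).
229 ≡ 1 (mod 4), so quadratic reciprocity gives (59/229) = (229/59). Reduce: 229 ≡ 52 (mod 59). Now have (52/59).
Factor out 2: 52 = 2^2·13. Since 59 ≡ 3 (mod 8), (2/59) = -1, and (2/59)^2 = +1. Now have (13/59).
13 ≡ 1 (mod 4), so quadratic reciprocity gives (13/59) = (59/13). Reduce: 59 ≡ 7 (mod 13). Now have (7/13).
13 ≡ 1 (mod 4), so quadratic reciprocity gives (7/13) = (13/7). Reduce: 13 ≡ 6 (mod 7). Now have (6/7).
Factor out 2: 6 = 2·3. Since 7 ≡ 7 (mod 8), (2/7) = +1. Now have (3/7).
Both 3 ≡ 3 and 7 ≡ 3 (mod 4), so reciprocity gives (3/7) = -(7/3). Reduce: 7 ≡ 1 (mod 3). Now have -(1/3).
(1/3) = 1. Collecting the sign factors: -1.
Second factor (343/347):
Both 343 ≡ 3 and 347 ≡ 3 (mod 4), so reciprocity gives (343/347) = -(347/343). Reduce: 347 ≡ 4 (mod 343). Now have -(4/343).
Factor out 2: 4 = 2^2. Since 343 ≡ 7 (mod 8), (2/343) = +1, and (2/343)^2 = +1. Now have -(1/343).
(1/343) = 1. Collecting the sign factors: -1.
Product: (-1)·(-1) = 1.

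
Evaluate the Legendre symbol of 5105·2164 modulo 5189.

By multiplicativity, (5105·2164 / 5189) = (5105 / 5189)·(2164 / 5189).
First factor (5105 / 5189):
5105 ≡ 1 (mod 4), so quadratic reciprocity gives (5105 / 5189) = (5189 / 5105). Reduce: 5189 ≡ 84 (mod 5105). Now have (84 / 5105).
Factor out 2: 84 = 2^2·21. Since 5105 ≡ 1 (mod 8), (2 / 5105) = +1, and (2 / 5105)^2 = +1. Now have (21 / 5105).
21 ≡ 1 (mod 4), so quadratic reciprocity gives (21 / 5105) = (5105 / 21). Reduce: 5105 ≡ 2 (mod 21). Now have (2 / 21).
Factor out 2: 2 = 2. Since 21 ≡ 5 (mod 8), (2 / 21) = -1. Now have -(1 / 21).
(1 / 21) = 1. Collecting the sign factors: -1.
Second factor (2164 / 5189):
Factor out 2: 2164 = 2^2·541. Since 5189 ≡ 5 (mod 8), (2 / 5189) = -1, and (2 / 5189)^2 = +1. Now have (541 / 5189).
541 ≡ 1 (mod 4), so quadratic reciprocity gives (541 / 5189) = (5189 / 541). Reduce: 5189 ≡ 320 (mod 541). Now have (320 / 541).
Factor out 2: 320 = 2^6·5. Since 541 ≡ 5 (mod 8), (2 / 541) = -1, and (2 / 541)^6 = +1. Now have (5 / 541).
5 ≡ 1 (mod 4), so quadratic reciprocity gives (5 / 541) = (541 / 5). Reduce: 541 ≡ 1 (mod 5). Now have (1 / 5).
(1 / 5) = 1. Collecting the sign factors: 1.
Product: (-1)·(1) = -1.

-1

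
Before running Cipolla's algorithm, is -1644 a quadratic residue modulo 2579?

Reduce the numerator: -1644 ≡ 935 (mod 2579), so (-1644|2579) = (935|2579).
Both 935 ≡ 3 and 2579 ≡ 3 (mod 4), so reciprocity gives (935|2579) = -(2579|935). Reduce: 2579 ≡ 709 (mod 935). Now have -(709|935).
709 ≡ 1 (mod 4), so quadratic reciprocity gives (709|935) = (935|709). Reduce: 935 ≡ 226 (mod 709). Now have -(226|709).
Factor out 2: 226 = 2·113. Since 709 ≡ 5 (mod 8), (2|709) = -1. Now have (113|709).
113 ≡ 1 (mod 4), so quadratic reciprocity gives (113|709) = (709|113). Reduce: 709 ≡ 31 (mod 113). Now have (31|113).
113 ≡ 1 (mod 4), so quadratic reciprocity gives (31|113) = (113|31). Reduce: 113 ≡ 20 (mod 31). Now have (20|31).
Factor out 2: 20 = 2^2·5. Since 31 ≡ 7 (mod 8), (2|31) = +1, and (2|31)^2 = +1. Now have (5|31).
5 ≡ 1 (mod 4), so quadratic reciprocity gives (5|31) = (31|5). Reduce: 31 ≡ 1 (mod 5). Now have (1|5).
(1|5) = 1. Collecting the sign factors: 1.
The Legendre symbol is 1, so x^2 ≡ -1644 (mod 2579) has solution.

yes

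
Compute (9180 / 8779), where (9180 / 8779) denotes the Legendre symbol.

1

Reduce the numerator: 9180 ≡ 401 (mod 8779), so (9180 / 8779) = (401 / 8779).
401 ≡ 1 (mod 4), so quadratic reciprocity gives (401 / 8779) = (8779 / 401). Reduce: 8779 ≡ 358 (mod 401). Now have (358 / 401).
Factor out 2: 358 = 2·179. Since 401 ≡ 1 (mod 8), (2 / 401) = +1. Now have (179 / 401).
401 ≡ 1 (mod 4), so quadratic reciprocity gives (179 / 401) = (401 / 179). Reduce: 401 ≡ 43 (mod 179). Now have (43 / 179).
Both 43 ≡ 3 and 179 ≡ 3 (mod 4), so reciprocity gives (43 / 179) = -(179 / 43). Reduce: 179 ≡ 7 (mod 43). Now have -(7 / 43).
Both 7 ≡ 3 and 43 ≡ 3 (mod 4), so reciprocity gives (7 / 43) = -(43 / 7). Reduce: 43 ≡ 1 (mod 7). Now have (1 / 7).
(1 / 7) = 1. Collecting the sign factors: 1.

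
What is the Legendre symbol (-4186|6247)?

(-4186|6247)
  = (2061|6247)    [-4186 ≡ 2061 mod 6247]
  = (6247|2061)    [QR: 2061 ≡ 1 mod 4, sign kept]
  = (64|2061)    [6247 ≡ 64 mod 2061]
  = (1|2061)    [2061 ≡ 5 mod 8 ⇒ (2|2061)^6 = +1]
  = 1    [(1|2061) = 1]

1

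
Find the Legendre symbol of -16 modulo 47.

-1

(-16/47)
  = -(16/47)    [47 ≡ 3 mod 4 ⇒ (-1/47) = -1]
  = -(1/47)    [47 ≡ 7 mod 8 ⇒ (2/47)^4 = +1]
  = -1    [(1/47) = 1]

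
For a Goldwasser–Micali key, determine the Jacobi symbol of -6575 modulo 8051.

Pull out -1: (-6575/8051) = (-1/8051)·(6575/8051). Since 8051 ≡ 3 (mod 4), (-1/8051) = -1. Now have -(6575/8051).
Both 6575 ≡ 3 and 8051 ≡ 3 (mod 4), so reciprocity gives (6575/8051) = -(8051/6575). Reduce: 8051 ≡ 1476 (mod 6575). Now have (1476/6575).
Factor out 2: 1476 = 2^2·369. Since 6575 ≡ 7 (mod 8), (2/6575) = +1, and (2/6575)^2 = +1. Now have (369/6575).
369 ≡ 1 (mod 4), so quadratic reciprocity gives (369/6575) = (6575/369). Reduce: 6575 ≡ 302 (mod 369). Now have (302/369).
Factor out 2: 302 = 2·151. Since 369 ≡ 1 (mod 8), (2/369) = +1. Now have (151/369).
369 ≡ 1 (mod 4), so quadratic reciprocity gives (151/369) = (369/151). Reduce: 369 ≡ 67 (mod 151). Now have (67/151).
Both 67 ≡ 3 and 151 ≡ 3 (mod 4), so reciprocity gives (67/151) = -(151/67). Reduce: 151 ≡ 17 (mod 67). Now have -(17/67).
17 ≡ 1 (mod 4), so quadratic reciprocity gives (17/67) = (67/17). Reduce: 67 ≡ 16 (mod 17). Now have -(16/17).
Factor out 2: 16 = 2^4. Since 17 ≡ 1 (mod 8), (2/17) = +1, and (2/17)^4 = +1. Now have -(1/17).
(1/17) = 1. Collecting the sign factors: -1.

-1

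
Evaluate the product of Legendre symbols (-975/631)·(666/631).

1

By multiplicativity, (-975·666/631) = (-975/631)·(666/631).
First factor (-975/631):
(-975/631)
  = (287/631)    [-975 ≡ 287 mod 631]
  = -(631/287)    [QR: both ≡ 3 mod 4, sign flips]
  = -(57/287)    [631 ≡ 57 mod 287]
  = -(287/57)    [QR: 57 ≡ 1 mod 4, sign kept]
  = -(2/57)    [287 ≡ 2 mod 57]
  = -(1/57)    [57 ≡ 1 mod 8 ⇒ (2/57) = +1]
  = -1    [(1/57) = 1]
Second factor (666/631):
(666/631)
  = (35/631)    [666 ≡ 35 mod 631]
  = -(631/35)    [QR: both ≡ 3 mod 4, sign flips]
  = -(1/35)    [631 ≡ 1 mod 35]
  = -1    [(1/35) = 1]
Product: (-1)·(-1) = 1.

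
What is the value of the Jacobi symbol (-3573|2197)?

(-3573|2197)
  = (821|2197)    [-3573 ≡ 821 mod 2197]
  = (2197|821)    [QR: 821 ≡ 1 mod 4, sign kept]
  = (555|821)    [2197 ≡ 555 mod 821]
  = (821|555)    [QR: 821 ≡ 1 mod 4, sign kept]
  = (266|555)    [821 ≡ 266 mod 555]
  = -(133|555)    [555 ≡ 3 mod 8 ⇒ (2|555) = -1]
  = -(555|133)    [QR: 133 ≡ 1 mod 4, sign kept]
  = -(23|133)    [555 ≡ 23 mod 133]
  = -(133|23)    [QR: 133 ≡ 1 mod 4, sign kept]
  = -(18|23)    [133 ≡ 18 mod 23]
  = -(9|23)    [23 ≡ 7 mod 8 ⇒ (2|23) = +1]
  = -(23|9)    [QR: 9 ≡ 1 mod 4, sign kept]
  = -(5|9)    [23 ≡ 5 mod 9]
  = -(9|5)    [QR: 5 ≡ 1 mod 4, sign kept]
  = -(4|5)    [9 ≡ 4 mod 5]
  = -(1|5)    [5 ≡ 5 mod 8 ⇒ (2|5)^2 = +1]
  = -1    [(1|5) = 1]

-1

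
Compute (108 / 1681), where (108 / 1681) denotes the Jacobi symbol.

Factor out 2: 108 = 2^2·27. Since 1681 ≡ 1 (mod 8), (2 / 1681) = +1, and (2 / 1681)^2 = +1. Now have (27 / 1681).
1681 ≡ 1 (mod 4), so quadratic reciprocity gives (27 / 1681) = (1681 / 27). Reduce: 1681 ≡ 7 (mod 27). Now have (7 / 27).
Both 7 ≡ 3 and 27 ≡ 3 (mod 4), so reciprocity gives (7 / 27) = -(27 / 7). Reduce: 27 ≡ 6 (mod 7). Now have -(6 / 7).
Factor out 2: 6 = 2·3. Since 7 ≡ 7 (mod 8), (2 / 7) = +1. Now have -(3 / 7).
Both 3 ≡ 3 and 7 ≡ 3 (mod 4), so reciprocity gives (3 / 7) = -(7 / 3). Reduce: 7 ≡ 1 (mod 3). Now have (1 / 3).
(1 / 3) = 1. Collecting the sign factors: 1.

1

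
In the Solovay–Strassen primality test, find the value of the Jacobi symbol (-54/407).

-1

Reduce the numerator: -54 ≡ 353 (mod 407), so (-54/407) = (353/407).
353 ≡ 1 (mod 4), so quadratic reciprocity gives (353/407) = (407/353). Reduce: 407 ≡ 54 (mod 353). Now have (54/353).
Factor out 2: 54 = 2·27. Since 353 ≡ 1 (mod 8), (2/353) = +1. Now have (27/353).
353 ≡ 1 (mod 4), so quadratic reciprocity gives (27/353) = (353/27). Reduce: 353 ≡ 2 (mod 27). Now have (2/27).
Factor out 2: 2 = 2. Since 27 ≡ 3 (mod 8), (2/27) = -1. Now have -(1/27).
(1/27) = 1. Collecting the sign factors: -1.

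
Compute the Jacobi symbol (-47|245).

Reduce the numerator: -47 ≡ 198 (mod 245), so (-47|245) = (198|245).
Factor out 2: 198 = 2·99. Since 245 ≡ 5 (mod 8), (2|245) = -1. Now have -(99|245).
245 ≡ 1 (mod 4), so quadratic reciprocity gives (99|245) = (245|99). Reduce: 245 ≡ 47 (mod 99). Now have -(47|99).
Both 47 ≡ 3 and 99 ≡ 3 (mod 4), so reciprocity gives (47|99) = -(99|47). Reduce: 99 ≡ 5 (mod 47). Now have (5|47).
5 ≡ 1 (mod 4), so quadratic reciprocity gives (5|47) = (47|5). Reduce: 47 ≡ 2 (mod 5). Now have (2|5).
Factor out 2: 2 = 2. Since 5 ≡ 5 (mod 8), (2|5) = -1. Now have -(1|5).
(1|5) = 1. Collecting the sign factors: -1.

-1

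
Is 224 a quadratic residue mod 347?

(224|347)
  = -(7|347)    [347 ≡ 3 mod 8 ⇒ (2|347)^5 = -1]
  = (347|7)    [QR: both ≡ 3 mod 4, sign flips]
  = (4|7)    [347 ≡ 4 mod 7]
  = (1|7)    [7 ≡ 7 mod 8 ⇒ (2|7)^2 = +1]
  = 1    [(1|7) = 1]
The Legendre symbol is 1, so x^2 ≡ 224 (mod 347) has solution.

yes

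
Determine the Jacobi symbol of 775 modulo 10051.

-1

Both 775 ≡ 3 and 10051 ≡ 3 (mod 4), so reciprocity gives (775|10051) = -(10051|775). Reduce: 10051 ≡ 751 (mod 775). Now have -(751|775).
Both 751 ≡ 3 and 775 ≡ 3 (mod 4), so reciprocity gives (751|775) = -(775|751). Reduce: 775 ≡ 24 (mod 751). Now have (24|751).
Factor out 2: 24 = 2^3·3. Since 751 ≡ 7 (mod 8), (2|751) = +1, and (2|751)^3 = +1. Now have (3|751).
Both 3 ≡ 3 and 751 ≡ 3 (mod 4), so reciprocity gives (3|751) = -(751|3). Reduce: 751 ≡ 1 (mod 3). Now have -(1|3).
(1|3) = 1. Collecting the sign factors: -1.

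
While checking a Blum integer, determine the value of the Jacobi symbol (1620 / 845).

(1620 / 845)
  = (775 / 845)    [1620 ≡ 775 mod 845]
  = (845 / 775)    [QR: 845 ≡ 1 mod 4, sign kept]
  = (70 / 775)    [845 ≡ 70 mod 775]
  = (35 / 775)    [775 ≡ 7 mod 8 ⇒ (2 / 775) = +1]
  = -(775 / 35)    [QR: both ≡ 3 mod 4, sign flips]
  = -(5 / 35)    [775 ≡ 5 mod 35]
  = -(35 / 5)    [QR: 5 ≡ 1 mod 4, sign kept]
  = -(0 / 5)    [35 ≡ 0 mod 5]
  = 0    [numerator 0, gcd > 1]

0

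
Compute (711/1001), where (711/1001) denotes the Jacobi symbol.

1001 ≡ 1 (mod 4), so quadratic reciprocity gives (711/1001) = (1001/711). Reduce: 1001 ≡ 290 (mod 711). Now have (290/711).
Factor out 2: 290 = 2·145. Since 711 ≡ 7 (mod 8), (2/711) = +1. Now have (145/711).
145 ≡ 1 (mod 4), so quadratic reciprocity gives (145/711) = (711/145). Reduce: 711 ≡ 131 (mod 145). Now have (131/145).
145 ≡ 1 (mod 4), so quadratic reciprocity gives (131/145) = (145/131). Reduce: 145 ≡ 14 (mod 131). Now have (14/131).
Factor out 2: 14 = 2·7. Since 131 ≡ 3 (mod 8), (2/131) = -1. Now have -(7/131).
Both 7 ≡ 3 and 131 ≡ 3 (mod 4), so reciprocity gives (7/131) = -(131/7). Reduce: 131 ≡ 5 (mod 7). Now have (5/7).
5 ≡ 1 (mod 4), so quadratic reciprocity gives (5/7) = (7/5). Reduce: 7 ≡ 2 (mod 5). Now have (2/5).
Factor out 2: 2 = 2. Since 5 ≡ 5 (mod 8), (2/5) = -1. Now have -(1/5).
(1/5) = 1. Collecting the sign factors: -1.

-1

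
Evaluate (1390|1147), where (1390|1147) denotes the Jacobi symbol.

(1390|1147)
  = (243|1147)    [1390 ≡ 243 mod 1147]
  = -(1147|243)    [QR: both ≡ 3 mod 4, sign flips]
  = -(175|243)    [1147 ≡ 175 mod 243]
  = (243|175)    [QR: both ≡ 3 mod 4, sign flips]
  = (68|175)    [243 ≡ 68 mod 175]
  = (17|175)    [175 ≡ 7 mod 8 ⇒ (2|175)^2 = +1]
  = (175|17)    [QR: 17 ≡ 1 mod 4, sign kept]
  = (5|17)    [175 ≡ 5 mod 17]
  = (17|5)    [QR: 5 ≡ 1 mod 4, sign kept]
  = (2|5)    [17 ≡ 2 mod 5]
  = -(1|5)    [5 ≡ 5 mod 8 ⇒ (2|5) = -1]
  = -1    [(1|5) = 1]

-1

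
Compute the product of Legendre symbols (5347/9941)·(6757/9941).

By multiplicativity, (5347·6757/9941) = (5347/9941)·(6757/9941).
First factor (5347/9941):
(5347/9941)
  = (9941/5347)    [QR: 9941 ≡ 1 mod 4, sign kept]
  = (4594/5347)    [9941 ≡ 4594 mod 5347]
  = -(2297/5347)    [5347 ≡ 3 mod 8 ⇒ (2/5347) = -1]
  = -(5347/2297)    [QR: 2297 ≡ 1 mod 4, sign kept]
  = -(753/2297)    [5347 ≡ 753 mod 2297]
  = -(2297/753)    [QR: 753 ≡ 1 mod 4, sign kept]
  = -(38/753)    [2297 ≡ 38 mod 753]
  = -(19/753)    [753 ≡ 1 mod 8 ⇒ (2/753) = +1]
  = -(753/19)    [QR: 753 ≡ 1 mod 4, sign kept]
  = -(12/19)    [753 ≡ 12 mod 19]
  = -(3/19)    [19 ≡ 3 mod 8 ⇒ (2/19)^2 = +1]
  = (19/3)    [QR: both ≡ 3 mod 4, sign flips]
  = (1/3)    [19 ≡ 1 mod 3]
  = 1    [(1/3) = 1]
Second factor (6757/9941):
(6757/9941)
  = (9941/6757)    [QR: 6757 ≡ 1 mod 4, sign kept]
  = (3184/6757)    [9941 ≡ 3184 mod 6757]
  = (199/6757)    [6757 ≡ 5 mod 8 ⇒ (2/6757)^4 = +1]
  = (6757/199)    [QR: 6757 ≡ 1 mod 4, sign kept]
  = (190/199)    [6757 ≡ 190 mod 199]
  = (95/199)    [199 ≡ 7 mod 8 ⇒ (2/199) = +1]
  = -(199/95)    [QR: both ≡ 3 mod 4, sign flips]
  = -(9/95)    [199 ≡ 9 mod 95]
  = -(95/9)    [QR: 9 ≡ 1 mod 4, sign kept]
  = -(5/9)    [95 ≡ 5 mod 9]
  = -(9/5)    [QR: 5 ≡ 1 mod 4, sign kept]
  = -(4/5)    [9 ≡ 4 mod 5]
  = -(1/5)    [5 ≡ 5 mod 8 ⇒ (2/5)^2 = +1]
  = -1    [(1/5) = 1]
Product: (1)·(-1) = -1.

-1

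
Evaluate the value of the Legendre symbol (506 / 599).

(506 / 599)
  = (253 / 599)    [599 ≡ 7 mod 8 ⇒ (2 / 599) = +1]
  = (599 / 253)    [QR: 253 ≡ 1 mod 4, sign kept]
  = (93 / 253)    [599 ≡ 93 mod 253]
  = (253 / 93)    [QR: 93 ≡ 1 mod 4, sign kept]
  = (67 / 93)    [253 ≡ 67 mod 93]
  = (93 / 67)    [QR: 93 ≡ 1 mod 4, sign kept]
  = (26 / 67)    [93 ≡ 26 mod 67]
  = -(13 / 67)    [67 ≡ 3 mod 8 ⇒ (2 / 67) = -1]
  = -(67 / 13)    [QR: 13 ≡ 1 mod 4, sign kept]
  = -(2 / 13)    [67 ≡ 2 mod 13]
  = (1 / 13)    [13 ≡ 5 mod 8 ⇒ (2 / 13) = -1]
  = 1    [(1 / 13) = 1]

1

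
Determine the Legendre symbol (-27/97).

(-27/97)
  = (70/97)    [-27 ≡ 70 mod 97]
  = (35/97)    [97 ≡ 1 mod 8 ⇒ (2/97) = +1]
  = (97/35)    [QR: 97 ≡ 1 mod 4, sign kept]
  = (27/35)    [97 ≡ 27 mod 35]
  = -(35/27)    [QR: both ≡ 3 mod 4, sign flips]
  = -(8/27)    [35 ≡ 8 mod 27]
  = (1/27)    [27 ≡ 3 mod 8 ⇒ (2/27)^3 = -1]
  = 1    [(1/27) = 1]

1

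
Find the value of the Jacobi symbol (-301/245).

0

Reduce the numerator: -301 ≡ 189 (mod 245), so (-301/245) = (189/245).
189 ≡ 1 (mod 4), so quadratic reciprocity gives (189/245) = (245/189). Reduce: 245 ≡ 56 (mod 189). Now have (56/189).
Factor out 2: 56 = 2^3·7. Since 189 ≡ 5 (mod 8), (2/189) = -1, and (2/189)^3 = -1. Now have -(7/189).
189 ≡ 1 (mod 4), so quadratic reciprocity gives (7/189) = (189/7). Reduce: 189 ≡ 0 (mod 7). Now have -(0/7).
The numerator is now 0 with denominator 7 > 1: the symbol is 0.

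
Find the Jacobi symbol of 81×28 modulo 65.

By multiplicativity, (81·28|65) = (81|65)·(28|65).
First factor (81|65):
(81|65)
  = (16|65)    [81 ≡ 16 mod 65]
  = (1|65)    [65 ≡ 1 mod 8 ⇒ (2|65)^4 = +1]
  = 1    [(1|65) = 1]
Second factor (28|65):
(28|65)
  = (7|65)    [65 ≡ 1 mod 8 ⇒ (2|65)^2 = +1]
  = (65|7)    [QR: 65 ≡ 1 mod 4, sign kept]
  = (2|7)    [65 ≡ 2 mod 7]
  = (1|7)    [7 ≡ 7 mod 8 ⇒ (2|7) = +1]
  = 1    [(1|7) = 1]
Product: (1)·(1) = 1.

1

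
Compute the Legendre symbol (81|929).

81 ≡ 1 (mod 4), so quadratic reciprocity gives (81|929) = (929|81). Reduce: 929 ≡ 38 (mod 81). Now have (38|81).
Factor out 2: 38 = 2·19. Since 81 ≡ 1 (mod 8), (2|81) = +1. Now have (19|81).
81 ≡ 1 (mod 4), so quadratic reciprocity gives (19|81) = (81|19). Reduce: 81 ≡ 5 (mod 19). Now have (5|19).
5 ≡ 1 (mod 4), so quadratic reciprocity gives (5|19) = (19|5). Reduce: 19 ≡ 4 (mod 5). Now have (4|5).
Factor out 2: 4 = 2^2. Since 5 ≡ 5 (mod 8), (2|5) = -1, and (2|5)^2 = +1. Now have (1|5).
(1|5) = 1. Collecting the sign factors: 1.

1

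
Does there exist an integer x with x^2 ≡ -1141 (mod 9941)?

Reduce the numerator: -1141 ≡ 8800 (mod 9941), so (-1141/9941) = (8800/9941).
Factor out 2: 8800 = 2^5·275. Since 9941 ≡ 5 (mod 8), (2/9941) = -1, and (2/9941)^5 = -1. Now have -(275/9941).
9941 ≡ 1 (mod 4), so quadratic reciprocity gives (275/9941) = (9941/275). Reduce: 9941 ≡ 41 (mod 275). Now have -(41/275).
41 ≡ 1 (mod 4), so quadratic reciprocity gives (41/275) = (275/41). Reduce: 275 ≡ 29 (mod 41). Now have -(29/41).
29 ≡ 1 (mod 4), so quadratic reciprocity gives (29/41) = (41/29). Reduce: 41 ≡ 12 (mod 29). Now have -(12/29).
Factor out 2: 12 = 2^2·3. Since 29 ≡ 5 (mod 8), (2/29) = -1, and (2/29)^2 = +1. Now have -(3/29).
29 ≡ 1 (mod 4), so quadratic reciprocity gives (3/29) = (29/3). Reduce: 29 ≡ 2 (mod 3). Now have -(2/3).
Factor out 2: 2 = 2. Since 3 ≡ 3 (mod 8), (2/3) = -1. Now have (1/3).
(1/3) = 1. Collecting the sign factors: 1.
The Legendre symbol is 1, so x^2 ≡ -1141 (mod 9941) has solution.

yes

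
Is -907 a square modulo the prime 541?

yes

(-907/541)
  = (907/541)    [541 ≡ 1 mod 4 ⇒ (-1/541) = +1]
  = (366/541)    [907 ≡ 366 mod 541]
  = -(183/541)    [541 ≡ 5 mod 8 ⇒ (2/541) = -1]
  = -(541/183)    [QR: 541 ≡ 1 mod 4, sign kept]
  = -(175/183)    [541 ≡ 175 mod 183]
  = (183/175)    [QR: both ≡ 3 mod 4, sign flips]
  = (8/175)    [183 ≡ 8 mod 175]
  = (1/175)    [175 ≡ 7 mod 8 ⇒ (2/175)^3 = +1]
  = 1    [(1/175) = 1]
The Legendre symbol is 1, so x^2 ≡ -907 (mod 541) has solution.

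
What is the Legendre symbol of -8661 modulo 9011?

1

Reduce the numerator: -8661 ≡ 350 (mod 9011), so (-8661|9011) = (350|9011).
Factor out 2: 350 = 2·175. Since 9011 ≡ 3 (mod 8), (2|9011) = -1. Now have -(175|9011).
Both 175 ≡ 3 and 9011 ≡ 3 (mod 4), so reciprocity gives (175|9011) = -(9011|175). Reduce: 9011 ≡ 86 (mod 175). Now have (86|175).
Factor out 2: 86 = 2·43. Since 175 ≡ 7 (mod 8), (2|175) = +1. Now have (43|175).
Both 43 ≡ 3 and 175 ≡ 3 (mod 4), so reciprocity gives (43|175) = -(175|43). Reduce: 175 ≡ 3 (mod 43). Now have -(3|43).
Both 3 ≡ 3 and 43 ≡ 3 (mod 4), so reciprocity gives (3|43) = -(43|3). Reduce: 43 ≡ 1 (mod 3). Now have (1|3).
(1|3) = 1. Collecting the sign factors: 1.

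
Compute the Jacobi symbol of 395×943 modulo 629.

-1

By multiplicativity, (395·943/629) = (395/629)·(943/629).
First factor (395/629):
629 ≡ 1 (mod 4), so quadratic reciprocity gives (395/629) = (629/395). Reduce: 629 ≡ 234 (mod 395). Now have (234/395).
Factor out 2: 234 = 2·117. Since 395 ≡ 3 (mod 8), (2/395) = -1. Now have -(117/395).
117 ≡ 1 (mod 4), so quadratic reciprocity gives (117/395) = (395/117). Reduce: 395 ≡ 44 (mod 117). Now have -(44/117).
Factor out 2: 44 = 2^2·11. Since 117 ≡ 5 (mod 8), (2/117) = -1, and (2/117)^2 = +1. Now have -(11/117).
117 ≡ 1 (mod 4), so quadratic reciprocity gives (11/117) = (117/11). Reduce: 117 ≡ 7 (mod 11). Now have -(7/11).
Both 7 ≡ 3 and 11 ≡ 3 (mod 4), so reciprocity gives (7/11) = -(11/7). Reduce: 11 ≡ 4 (mod 7). Now have (4/7).
Factor out 2: 4 = 2^2. Since 7 ≡ 7 (mod 8), (2/7) = +1, and (2/7)^2 = +1. Now have (1/7).
(1/7) = 1. Collecting the sign factors: 1.
Second factor (943/629):
Reduce the numerator: 943 ≡ 314 (mod 629), so (943/629) = (314/629).
Factor out 2: 314 = 2·157. Since 629 ≡ 5 (mod 8), (2/629) = -1. Now have -(157/629).
157 ≡ 1 (mod 4), so quadratic reciprocity gives (157/629) = (629/157). Reduce: 629 ≡ 1 (mod 157). Now have -(1/157).
(1/157) = 1. Collecting the sign factors: -1.
Product: (1)·(-1) = -1.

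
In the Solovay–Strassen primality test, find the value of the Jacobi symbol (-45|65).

0

(-45|65)
  = (20|65)    [-45 ≡ 20 mod 65]
  = (5|65)    [65 ≡ 1 mod 8 ⇒ (2|65)^2 = +1]
  = (65|5)    [QR: 5 ≡ 1 mod 4, sign kept]
  = (0|5)    [65 ≡ 0 mod 5]
  = 0    [numerator 0, gcd > 1]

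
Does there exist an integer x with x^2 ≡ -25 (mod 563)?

no

Pull out -1: (-25/563) = (-1/563)·(25/563). Since 563 ≡ 3 (mod 4), (-1/563) = -1. Now have -(25/563).
25 ≡ 1 (mod 4), so quadratic reciprocity gives (25/563) = (563/25). Reduce: 563 ≡ 13 (mod 25). Now have -(13/25).
13 ≡ 1 (mod 4), so quadratic reciprocity gives (13/25) = (25/13). Reduce: 25 ≡ 12 (mod 13). Now have -(12/13).
Factor out 2: 12 = 2^2·3. Since 13 ≡ 5 (mod 8), (2/13) = -1, and (2/13)^2 = +1. Now have -(3/13).
13 ≡ 1 (mod 4), so quadratic reciprocity gives (3/13) = (13/3). Reduce: 13 ≡ 1 (mod 3). Now have -(1/3).
(1/3) = 1. Collecting the sign factors: -1.
(-25/563) = -1, and 563 is prime, so -25 is not a quadratic residue mod 563.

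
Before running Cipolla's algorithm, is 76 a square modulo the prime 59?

yes

(76/59)
  = (17/59)    [76 ≡ 17 mod 59]
  = (59/17)    [QR: 17 ≡ 1 mod 4, sign kept]
  = (8/17)    [59 ≡ 8 mod 17]
  = (1/17)    [17 ≡ 1 mod 8 ⇒ (2/17)^3 = +1]
  = 1    [(1/17) = 1]
The Legendre symbol is 1, so x^2 ≡ 76 (mod 59) has solution.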